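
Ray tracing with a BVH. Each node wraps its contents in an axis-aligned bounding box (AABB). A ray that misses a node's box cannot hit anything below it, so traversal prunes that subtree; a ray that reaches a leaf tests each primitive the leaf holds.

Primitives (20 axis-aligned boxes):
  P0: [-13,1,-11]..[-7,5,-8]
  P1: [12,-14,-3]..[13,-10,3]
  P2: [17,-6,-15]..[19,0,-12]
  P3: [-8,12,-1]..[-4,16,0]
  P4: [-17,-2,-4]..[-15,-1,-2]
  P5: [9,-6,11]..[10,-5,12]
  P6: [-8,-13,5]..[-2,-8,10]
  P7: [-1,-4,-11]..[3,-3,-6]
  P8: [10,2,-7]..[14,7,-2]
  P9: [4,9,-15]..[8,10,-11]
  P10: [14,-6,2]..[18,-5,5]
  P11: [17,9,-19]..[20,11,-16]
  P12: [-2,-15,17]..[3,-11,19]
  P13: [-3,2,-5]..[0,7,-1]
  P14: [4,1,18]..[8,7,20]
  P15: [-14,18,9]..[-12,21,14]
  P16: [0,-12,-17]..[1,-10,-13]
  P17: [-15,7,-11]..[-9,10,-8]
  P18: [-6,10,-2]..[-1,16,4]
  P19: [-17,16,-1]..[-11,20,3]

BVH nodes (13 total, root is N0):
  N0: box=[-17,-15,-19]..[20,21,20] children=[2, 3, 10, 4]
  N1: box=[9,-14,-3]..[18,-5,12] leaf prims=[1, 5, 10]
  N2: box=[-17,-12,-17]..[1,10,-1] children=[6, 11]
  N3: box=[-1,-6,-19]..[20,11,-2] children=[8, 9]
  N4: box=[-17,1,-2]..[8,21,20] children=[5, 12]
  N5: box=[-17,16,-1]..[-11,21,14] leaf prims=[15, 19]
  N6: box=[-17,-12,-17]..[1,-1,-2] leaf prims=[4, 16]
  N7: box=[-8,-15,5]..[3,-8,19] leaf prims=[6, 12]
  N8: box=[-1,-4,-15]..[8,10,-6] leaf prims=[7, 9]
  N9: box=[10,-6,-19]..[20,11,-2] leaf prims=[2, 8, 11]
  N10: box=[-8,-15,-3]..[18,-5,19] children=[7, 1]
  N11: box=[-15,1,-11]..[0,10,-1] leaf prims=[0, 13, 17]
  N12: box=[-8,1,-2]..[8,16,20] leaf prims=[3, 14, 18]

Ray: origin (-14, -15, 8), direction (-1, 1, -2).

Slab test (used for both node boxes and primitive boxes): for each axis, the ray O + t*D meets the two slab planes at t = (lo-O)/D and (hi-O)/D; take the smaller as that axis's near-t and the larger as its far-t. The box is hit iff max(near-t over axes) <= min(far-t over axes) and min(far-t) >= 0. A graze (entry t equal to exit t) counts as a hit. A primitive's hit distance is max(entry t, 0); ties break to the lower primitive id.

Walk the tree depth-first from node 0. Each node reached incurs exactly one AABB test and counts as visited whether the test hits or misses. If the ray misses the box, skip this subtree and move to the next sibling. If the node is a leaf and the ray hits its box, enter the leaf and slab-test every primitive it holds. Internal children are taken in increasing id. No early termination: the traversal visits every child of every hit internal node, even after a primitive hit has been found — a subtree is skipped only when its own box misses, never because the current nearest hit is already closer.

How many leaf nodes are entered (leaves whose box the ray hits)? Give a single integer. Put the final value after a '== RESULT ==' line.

Traverse from the root:
N0 x:[-34,3] y:[0,36] z:[-6,27/2] -> hit [0,3], descend [2, 3, 4, 10]
  N2 x:[-15,3] y:[3,25] z:[9/2,25/2] -> miss, prune
  N3 x:[-34,-13] y:[9,26] z:[5,27/2] -> miss, prune
  N4 x:[-22,3] y:[16,36] z:[-6,5] -> miss, prune
  N10 x:[-32,-6] y:[0,10] z:[-11/2,11/2] -> miss, prune

Visited [0, 2, 3, 4, 10]. Tests: 5 box, 0 leaf. Nearest: miss.

== RESULT ==
0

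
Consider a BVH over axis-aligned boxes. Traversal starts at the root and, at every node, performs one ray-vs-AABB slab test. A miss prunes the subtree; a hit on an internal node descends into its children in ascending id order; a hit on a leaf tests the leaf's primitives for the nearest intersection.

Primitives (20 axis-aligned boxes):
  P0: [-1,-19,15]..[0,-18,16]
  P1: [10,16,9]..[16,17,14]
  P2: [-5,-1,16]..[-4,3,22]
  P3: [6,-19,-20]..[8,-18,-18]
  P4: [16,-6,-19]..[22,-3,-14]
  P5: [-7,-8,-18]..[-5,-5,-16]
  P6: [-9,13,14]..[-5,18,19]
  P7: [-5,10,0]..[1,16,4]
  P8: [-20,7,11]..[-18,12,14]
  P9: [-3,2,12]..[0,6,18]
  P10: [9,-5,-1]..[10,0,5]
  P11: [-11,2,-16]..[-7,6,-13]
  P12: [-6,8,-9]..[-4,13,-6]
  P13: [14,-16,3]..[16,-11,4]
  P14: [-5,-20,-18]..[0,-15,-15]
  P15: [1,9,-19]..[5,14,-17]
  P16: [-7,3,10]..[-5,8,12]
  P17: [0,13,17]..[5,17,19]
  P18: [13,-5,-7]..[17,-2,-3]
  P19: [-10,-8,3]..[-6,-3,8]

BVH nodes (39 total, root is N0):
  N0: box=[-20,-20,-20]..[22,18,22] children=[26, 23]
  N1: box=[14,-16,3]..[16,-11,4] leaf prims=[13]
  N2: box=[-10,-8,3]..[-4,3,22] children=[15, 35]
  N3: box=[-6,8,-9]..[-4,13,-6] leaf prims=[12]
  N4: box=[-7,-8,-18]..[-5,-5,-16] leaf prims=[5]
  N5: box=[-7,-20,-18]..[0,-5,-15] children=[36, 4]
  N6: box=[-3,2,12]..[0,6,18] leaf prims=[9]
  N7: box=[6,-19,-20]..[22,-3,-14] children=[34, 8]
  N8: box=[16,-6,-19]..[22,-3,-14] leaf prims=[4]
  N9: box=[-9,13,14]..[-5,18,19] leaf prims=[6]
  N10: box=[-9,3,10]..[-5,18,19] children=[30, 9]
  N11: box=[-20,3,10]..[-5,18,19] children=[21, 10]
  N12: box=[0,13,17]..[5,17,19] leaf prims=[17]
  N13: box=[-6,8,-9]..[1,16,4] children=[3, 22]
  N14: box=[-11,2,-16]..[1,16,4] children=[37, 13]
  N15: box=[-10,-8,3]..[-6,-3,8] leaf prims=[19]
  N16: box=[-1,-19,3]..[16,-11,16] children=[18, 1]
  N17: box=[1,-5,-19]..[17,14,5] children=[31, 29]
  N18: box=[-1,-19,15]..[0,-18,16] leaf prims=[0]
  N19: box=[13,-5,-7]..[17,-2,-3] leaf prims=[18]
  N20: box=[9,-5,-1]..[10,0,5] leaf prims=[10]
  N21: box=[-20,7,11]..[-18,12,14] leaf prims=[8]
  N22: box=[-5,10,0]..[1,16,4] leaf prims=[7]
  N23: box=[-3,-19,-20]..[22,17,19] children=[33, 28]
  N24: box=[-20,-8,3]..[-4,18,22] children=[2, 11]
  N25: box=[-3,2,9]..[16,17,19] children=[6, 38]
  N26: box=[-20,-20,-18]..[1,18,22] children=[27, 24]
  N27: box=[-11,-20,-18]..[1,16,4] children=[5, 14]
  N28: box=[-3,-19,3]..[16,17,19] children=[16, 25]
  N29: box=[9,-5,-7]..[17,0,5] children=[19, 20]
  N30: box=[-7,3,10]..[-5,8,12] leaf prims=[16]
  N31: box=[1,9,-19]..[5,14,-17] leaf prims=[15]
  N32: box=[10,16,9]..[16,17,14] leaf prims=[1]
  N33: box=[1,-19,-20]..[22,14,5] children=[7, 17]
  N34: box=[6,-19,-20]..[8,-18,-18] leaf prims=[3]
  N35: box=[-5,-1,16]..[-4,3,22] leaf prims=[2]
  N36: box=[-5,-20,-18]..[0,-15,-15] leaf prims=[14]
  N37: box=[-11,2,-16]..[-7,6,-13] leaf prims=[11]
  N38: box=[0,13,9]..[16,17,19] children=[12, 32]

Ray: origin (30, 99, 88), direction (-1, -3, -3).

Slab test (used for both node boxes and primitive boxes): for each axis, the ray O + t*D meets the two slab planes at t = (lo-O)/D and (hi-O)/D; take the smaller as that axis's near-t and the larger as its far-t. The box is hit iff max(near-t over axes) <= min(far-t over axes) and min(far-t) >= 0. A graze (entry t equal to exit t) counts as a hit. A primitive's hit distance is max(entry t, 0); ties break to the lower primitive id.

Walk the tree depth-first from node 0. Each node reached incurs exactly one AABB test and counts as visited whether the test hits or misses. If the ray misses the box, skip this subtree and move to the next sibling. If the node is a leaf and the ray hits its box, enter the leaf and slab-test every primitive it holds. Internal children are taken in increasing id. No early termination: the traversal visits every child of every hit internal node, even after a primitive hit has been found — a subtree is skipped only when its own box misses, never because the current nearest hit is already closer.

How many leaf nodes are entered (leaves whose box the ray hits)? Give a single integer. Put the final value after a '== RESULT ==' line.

Traverse from the root:
N0 x:[8,50] y:[27,119/3] z:[22,36] -> hit [27,36], descend [23, 26]
  N23 x:[8,33] y:[82/3,118/3] z:[23,36] -> hit [82/3,33], descend [28, 33]
    N28 x:[14,33] y:[82/3,118/3] z:[23,85/3] -> hit [82/3,85/3], descend [16, 25]
      N16 x:[14,31] y:[110/3,118/3] z:[24,85/3] -> miss, prune
      N25 x:[14,33] y:[82/3,97/3] z:[23,79/3] -> miss, prune
    N33 x:[8,29] y:[85/3,118/3] z:[83/3,36] -> hit [85/3,29], descend [7, 17]
      N7 x:[8,24] y:[34,118/3] z:[34,36] -> miss, prune
      N17 x:[13,29] y:[85/3,104/3] z:[83/3,107/3] -> hit [85/3,29], descend [29, 31]
        N29 x:[13,21] y:[33,104/3] z:[83/3,95/3] -> miss, prune
        N31 x:[25,29] y:[85/3,30] z:[35,107/3] -> miss, prune
  N26 x:[29,50] y:[27,119/3] z:[22,106/3] -> hit [29,106/3], descend [24, 27]
    N24 x:[34,50] y:[27,107/3] z:[22,85/3] -> miss, prune
    N27 x:[29,41] y:[83/3,119/3] z:[28,106/3] -> hit [29,106/3], descend [5, 14]
      N5 x:[30,37] y:[104/3,119/3] z:[103/3,106/3] -> hit [104/3,106/3], descend [4, 36]
        N4 x:[35,37] y:[104/3,107/3] z:[104/3,106/3] -> hit [35,106/3] leaf, test {P5@t=35}
        N36 x:[30,35] y:[38,119/3] z:[103/3,106/3] -> miss, prune
      N14 x:[29,41] y:[83/3,97/3] z:[28,104/3] -> hit [29,97/3], descend [13, 37]
        N13 x:[29,36] y:[83/3,91/3] z:[28,97/3] -> hit [29,91/3], descend [3, 22]
          N3 x:[34,36] y:[86/3,91/3] z:[94/3,97/3] -> miss, prune
          N22 x:[29,35] y:[83/3,89/3] z:[28,88/3] -> hit [29,88/3] leaf, test {P7@t=29}
        N37 x:[37,41] y:[31,97/3] z:[101/3,104/3] -> miss, prune

21 AABB tests over nodes [0, 23, 28, 16, 25, 33, 7, 17, 29, 31, 26, 24, 27, 5, 4, 36, 14, 13, 3, 22, 37]; 2 leaves entered; closest P7.

== RESULT ==
2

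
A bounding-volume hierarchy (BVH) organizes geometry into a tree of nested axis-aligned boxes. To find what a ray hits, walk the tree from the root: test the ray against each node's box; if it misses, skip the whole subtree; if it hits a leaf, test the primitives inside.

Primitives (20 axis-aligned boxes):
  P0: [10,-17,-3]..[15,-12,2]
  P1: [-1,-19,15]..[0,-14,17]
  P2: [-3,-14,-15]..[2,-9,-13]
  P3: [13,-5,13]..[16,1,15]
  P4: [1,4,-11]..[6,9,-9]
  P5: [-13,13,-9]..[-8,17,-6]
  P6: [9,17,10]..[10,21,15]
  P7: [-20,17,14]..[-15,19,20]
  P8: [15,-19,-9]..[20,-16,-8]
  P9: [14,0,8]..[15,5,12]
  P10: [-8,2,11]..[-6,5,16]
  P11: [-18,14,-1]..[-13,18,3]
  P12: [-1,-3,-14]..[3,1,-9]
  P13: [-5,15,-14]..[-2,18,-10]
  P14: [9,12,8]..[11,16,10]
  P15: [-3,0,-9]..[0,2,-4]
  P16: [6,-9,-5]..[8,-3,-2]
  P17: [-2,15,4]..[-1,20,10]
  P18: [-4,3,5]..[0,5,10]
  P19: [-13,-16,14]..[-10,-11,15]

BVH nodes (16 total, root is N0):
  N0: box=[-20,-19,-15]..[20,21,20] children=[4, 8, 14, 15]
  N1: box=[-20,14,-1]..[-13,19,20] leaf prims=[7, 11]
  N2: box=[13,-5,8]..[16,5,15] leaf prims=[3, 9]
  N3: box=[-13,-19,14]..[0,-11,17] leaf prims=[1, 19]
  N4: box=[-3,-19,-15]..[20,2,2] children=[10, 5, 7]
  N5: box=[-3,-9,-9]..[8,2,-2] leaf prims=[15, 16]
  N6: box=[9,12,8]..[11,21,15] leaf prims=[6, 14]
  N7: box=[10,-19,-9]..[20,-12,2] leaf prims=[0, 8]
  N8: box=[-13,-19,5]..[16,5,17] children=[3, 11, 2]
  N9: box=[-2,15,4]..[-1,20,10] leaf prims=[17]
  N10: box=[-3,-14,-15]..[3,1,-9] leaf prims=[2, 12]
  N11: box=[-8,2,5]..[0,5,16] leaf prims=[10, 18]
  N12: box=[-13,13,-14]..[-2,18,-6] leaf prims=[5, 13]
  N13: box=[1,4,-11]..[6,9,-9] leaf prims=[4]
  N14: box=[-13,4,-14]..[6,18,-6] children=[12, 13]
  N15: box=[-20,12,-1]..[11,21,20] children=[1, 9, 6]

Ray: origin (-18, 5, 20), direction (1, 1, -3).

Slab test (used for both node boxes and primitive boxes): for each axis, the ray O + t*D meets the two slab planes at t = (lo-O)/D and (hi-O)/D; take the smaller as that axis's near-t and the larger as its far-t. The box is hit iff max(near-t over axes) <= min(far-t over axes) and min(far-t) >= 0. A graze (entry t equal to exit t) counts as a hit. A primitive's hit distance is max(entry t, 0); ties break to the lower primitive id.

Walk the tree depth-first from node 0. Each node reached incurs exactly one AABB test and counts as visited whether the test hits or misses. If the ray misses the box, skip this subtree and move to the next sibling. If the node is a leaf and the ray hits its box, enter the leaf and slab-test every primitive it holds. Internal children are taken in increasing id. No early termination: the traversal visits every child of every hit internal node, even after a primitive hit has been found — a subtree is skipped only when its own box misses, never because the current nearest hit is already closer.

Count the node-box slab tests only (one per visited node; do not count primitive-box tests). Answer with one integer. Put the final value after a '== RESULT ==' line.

Trace the traversal:
N0 x:[-2,38] y:[-24,16] z:[0,35/3] -> hit [0,35/3], descend [4, 8, 14, 15]
  N4 x:[15,38] y:[-24,-3] z:[6,35/3] -> miss, prune
  N8 x:[5,34] y:[-24,0] z:[1,5] -> miss, prune
  N14 x:[5,24] y:[-1,13] z:[26/3,34/3] -> hit [26/3,34/3], descend [12, 13]
    N12 x:[5,16] y:[8,13] z:[26/3,34/3] -> hit [26/3,34/3] leaf, test {P5@t=26/3, P13(miss)}
    N13 x:[19,24] y:[-1,4] z:[29/3,31/3] -> miss, prune
  N15 x:[-2,29] y:[7,16] z:[0,7] -> hit [7,7], descend [1, 6, 9]
    N1 x:[-2,5] y:[9,14] z:[0,7] -> miss, prune
    N6 x:[27,29] y:[7,16] z:[5/3,4] -> miss, prune
    N9 x:[16,17] y:[10,15] z:[10/3,16/3] -> miss, prune

Summary -> nodes [0, 4, 8, 14, 12, 13, 15, 1, 6, 9]; box-tests=10; leaf-entries=1; first=P5

== RESULT ==
10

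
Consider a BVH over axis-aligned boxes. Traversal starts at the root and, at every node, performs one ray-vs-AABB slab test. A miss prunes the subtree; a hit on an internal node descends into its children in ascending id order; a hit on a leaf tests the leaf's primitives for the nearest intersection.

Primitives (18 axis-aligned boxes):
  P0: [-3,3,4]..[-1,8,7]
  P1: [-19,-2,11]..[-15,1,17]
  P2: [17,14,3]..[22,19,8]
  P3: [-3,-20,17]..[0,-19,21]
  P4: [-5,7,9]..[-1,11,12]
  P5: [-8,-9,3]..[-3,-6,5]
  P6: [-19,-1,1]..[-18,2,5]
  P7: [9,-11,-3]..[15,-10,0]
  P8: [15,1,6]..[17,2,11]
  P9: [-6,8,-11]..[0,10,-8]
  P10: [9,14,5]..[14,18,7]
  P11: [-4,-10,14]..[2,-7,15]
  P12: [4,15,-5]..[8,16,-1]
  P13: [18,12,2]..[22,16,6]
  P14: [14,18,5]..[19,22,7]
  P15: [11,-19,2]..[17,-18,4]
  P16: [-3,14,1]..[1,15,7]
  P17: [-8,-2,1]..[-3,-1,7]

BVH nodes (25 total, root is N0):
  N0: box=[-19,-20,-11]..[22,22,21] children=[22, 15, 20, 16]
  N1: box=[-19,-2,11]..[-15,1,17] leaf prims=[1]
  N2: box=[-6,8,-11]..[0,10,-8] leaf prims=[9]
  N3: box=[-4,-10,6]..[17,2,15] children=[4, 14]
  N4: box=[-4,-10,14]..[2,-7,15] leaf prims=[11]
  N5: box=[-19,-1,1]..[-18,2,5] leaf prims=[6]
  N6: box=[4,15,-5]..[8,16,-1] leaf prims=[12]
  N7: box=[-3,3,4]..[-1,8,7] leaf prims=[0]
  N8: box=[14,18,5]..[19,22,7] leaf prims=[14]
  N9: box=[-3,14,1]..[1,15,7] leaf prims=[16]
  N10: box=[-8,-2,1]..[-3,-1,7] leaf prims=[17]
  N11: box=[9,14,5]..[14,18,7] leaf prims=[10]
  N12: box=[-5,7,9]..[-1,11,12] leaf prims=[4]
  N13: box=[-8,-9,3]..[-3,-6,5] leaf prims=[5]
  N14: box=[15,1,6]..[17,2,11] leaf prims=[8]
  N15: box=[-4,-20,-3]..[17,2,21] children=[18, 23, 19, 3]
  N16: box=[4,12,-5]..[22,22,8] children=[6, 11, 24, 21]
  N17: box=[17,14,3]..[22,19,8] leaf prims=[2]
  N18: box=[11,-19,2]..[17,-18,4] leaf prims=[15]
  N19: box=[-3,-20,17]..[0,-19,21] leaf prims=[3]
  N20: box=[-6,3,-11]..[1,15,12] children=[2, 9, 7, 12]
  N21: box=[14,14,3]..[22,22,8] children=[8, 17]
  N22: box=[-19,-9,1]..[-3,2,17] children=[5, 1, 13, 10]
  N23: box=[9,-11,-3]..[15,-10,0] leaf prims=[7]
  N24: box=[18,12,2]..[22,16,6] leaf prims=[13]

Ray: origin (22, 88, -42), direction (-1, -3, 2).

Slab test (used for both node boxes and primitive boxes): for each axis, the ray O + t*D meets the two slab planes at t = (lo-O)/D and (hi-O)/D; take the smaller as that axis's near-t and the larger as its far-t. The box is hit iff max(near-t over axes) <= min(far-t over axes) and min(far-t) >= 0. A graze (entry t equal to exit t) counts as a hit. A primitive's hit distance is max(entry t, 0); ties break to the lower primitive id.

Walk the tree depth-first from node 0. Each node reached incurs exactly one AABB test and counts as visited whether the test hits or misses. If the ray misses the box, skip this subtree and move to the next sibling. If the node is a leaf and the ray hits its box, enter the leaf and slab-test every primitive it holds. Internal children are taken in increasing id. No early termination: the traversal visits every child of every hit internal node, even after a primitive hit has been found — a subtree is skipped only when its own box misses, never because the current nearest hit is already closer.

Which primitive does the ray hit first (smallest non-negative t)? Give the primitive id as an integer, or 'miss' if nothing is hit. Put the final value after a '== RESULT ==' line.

Walk:
N0 x:[0,41] y:[22,36] z:[31/2,63/2] -> hit [22,63/2], descend [15, 16, 20, 22]
  N15 x:[5,26] y:[86/3,36] z:[39/2,63/2] -> miss, prune
  N16 x:[0,18] y:[22,76/3] z:[37/2,25] -> miss, prune
  N20 x:[21,28] y:[73/3,85/3] z:[31/2,27] -> hit [73/3,27], descend [2, 7, 9, 12]
    N2 x:[22,28] y:[26,80/3] z:[31/2,17] -> miss, prune
    N7 x:[23,25] y:[80/3,85/3] z:[23,49/2] -> miss, prune
    N9 x:[21,25] y:[73/3,74/3] z:[43/2,49/2] -> hit [73/3,49/2] leaf, test {P16@t=73/3}
    N12 x:[23,27] y:[77/3,27] z:[51/2,27] -> hit [77/3,27] leaf, test {P4@t=77/3}
  N22 x:[25,41] y:[86/3,97/3] z:[43/2,59/2] -> hit [86/3,59/2], descend [1, 5, 10, 13]
    N1 x:[37,41] y:[29,30] z:[53/2,59/2] -> miss, prune
    N5 x:[40,41] y:[86/3,89/3] z:[43/2,47/2] -> miss, prune
    N10 x:[25,30] y:[89/3,30] z:[43/2,49/2] -> miss, prune
    N13 x:[25,30] y:[94/3,97/3] z:[45/2,47/2] -> miss, prune

Visited [0, 15, 16, 20, 2, 7, 9, 12, 22, 1, 5, 10, 13]. Tests: 13 box, 2 leaf. Nearest: P16.

== RESULT ==
16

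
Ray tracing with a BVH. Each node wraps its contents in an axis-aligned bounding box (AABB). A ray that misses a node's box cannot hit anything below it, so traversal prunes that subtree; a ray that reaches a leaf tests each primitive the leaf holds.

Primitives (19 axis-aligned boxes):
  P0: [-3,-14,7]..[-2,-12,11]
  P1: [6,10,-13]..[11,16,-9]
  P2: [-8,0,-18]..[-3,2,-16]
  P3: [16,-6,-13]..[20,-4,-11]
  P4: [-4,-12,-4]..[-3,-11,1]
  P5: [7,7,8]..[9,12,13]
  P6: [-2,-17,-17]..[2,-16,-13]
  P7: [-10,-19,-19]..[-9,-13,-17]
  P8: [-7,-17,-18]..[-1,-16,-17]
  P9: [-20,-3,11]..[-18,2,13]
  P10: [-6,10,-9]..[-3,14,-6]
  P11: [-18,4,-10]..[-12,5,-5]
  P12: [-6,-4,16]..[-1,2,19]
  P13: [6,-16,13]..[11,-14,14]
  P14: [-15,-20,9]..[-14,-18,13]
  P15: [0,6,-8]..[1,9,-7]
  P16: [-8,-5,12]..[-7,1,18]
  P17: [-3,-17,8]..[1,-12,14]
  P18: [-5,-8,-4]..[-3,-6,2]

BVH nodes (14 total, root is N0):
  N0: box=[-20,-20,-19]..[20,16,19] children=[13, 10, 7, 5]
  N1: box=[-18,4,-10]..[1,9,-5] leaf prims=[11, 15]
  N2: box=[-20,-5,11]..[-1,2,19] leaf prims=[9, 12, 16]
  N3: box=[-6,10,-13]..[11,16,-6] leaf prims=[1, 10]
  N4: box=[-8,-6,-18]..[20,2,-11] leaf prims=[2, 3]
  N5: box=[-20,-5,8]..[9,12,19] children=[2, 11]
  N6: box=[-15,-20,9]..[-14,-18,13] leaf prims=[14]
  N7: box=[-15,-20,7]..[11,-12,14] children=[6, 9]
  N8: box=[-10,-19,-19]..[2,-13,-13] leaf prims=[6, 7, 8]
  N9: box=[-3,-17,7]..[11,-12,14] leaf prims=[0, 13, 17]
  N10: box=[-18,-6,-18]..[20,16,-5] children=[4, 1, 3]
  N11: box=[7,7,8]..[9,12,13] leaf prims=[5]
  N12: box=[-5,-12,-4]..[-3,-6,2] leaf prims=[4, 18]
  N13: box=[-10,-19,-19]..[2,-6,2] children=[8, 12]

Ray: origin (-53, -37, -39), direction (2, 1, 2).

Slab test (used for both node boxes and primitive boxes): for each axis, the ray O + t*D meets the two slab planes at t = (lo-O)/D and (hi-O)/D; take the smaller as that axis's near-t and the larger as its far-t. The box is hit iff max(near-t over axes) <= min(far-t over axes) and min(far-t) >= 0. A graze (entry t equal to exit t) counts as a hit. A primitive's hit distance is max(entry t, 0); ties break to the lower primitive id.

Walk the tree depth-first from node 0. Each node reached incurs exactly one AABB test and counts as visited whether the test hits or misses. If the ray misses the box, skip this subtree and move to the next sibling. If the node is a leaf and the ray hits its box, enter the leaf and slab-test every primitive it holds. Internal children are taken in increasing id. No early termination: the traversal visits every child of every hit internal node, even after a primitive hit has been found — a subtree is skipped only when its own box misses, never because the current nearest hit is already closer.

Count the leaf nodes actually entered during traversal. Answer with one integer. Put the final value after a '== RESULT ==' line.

Traverse from the root:
N0 x:[33/2,73/2] y:[17,53] z:[10,29] -> hit [17,29], descend [5, 7, 10, 13]
  N5 x:[33/2,31] y:[32,49] z:[47/2,29] -> miss, prune
  N7 x:[19,32] y:[17,25] z:[23,53/2] -> hit [23,25], descend [6, 9]
    N6 x:[19,39/2] y:[17,19] z:[24,26] -> miss, prune
    N9 x:[25,32] y:[20,25] z:[23,53/2] -> hit [25,25] leaf, test {P0@t=25, P13(miss), P17@t=25}
  N10 x:[35/2,73/2] y:[31,53] z:[21/2,17] -> miss, prune
  N13 x:[43/2,55/2] y:[18,31] z:[10,41/2] -> miss, prune

Summary -> nodes [0, 5, 7, 6, 9, 10, 13]; box-tests=7; leaf-entries=1; first=P0

== RESULT ==
1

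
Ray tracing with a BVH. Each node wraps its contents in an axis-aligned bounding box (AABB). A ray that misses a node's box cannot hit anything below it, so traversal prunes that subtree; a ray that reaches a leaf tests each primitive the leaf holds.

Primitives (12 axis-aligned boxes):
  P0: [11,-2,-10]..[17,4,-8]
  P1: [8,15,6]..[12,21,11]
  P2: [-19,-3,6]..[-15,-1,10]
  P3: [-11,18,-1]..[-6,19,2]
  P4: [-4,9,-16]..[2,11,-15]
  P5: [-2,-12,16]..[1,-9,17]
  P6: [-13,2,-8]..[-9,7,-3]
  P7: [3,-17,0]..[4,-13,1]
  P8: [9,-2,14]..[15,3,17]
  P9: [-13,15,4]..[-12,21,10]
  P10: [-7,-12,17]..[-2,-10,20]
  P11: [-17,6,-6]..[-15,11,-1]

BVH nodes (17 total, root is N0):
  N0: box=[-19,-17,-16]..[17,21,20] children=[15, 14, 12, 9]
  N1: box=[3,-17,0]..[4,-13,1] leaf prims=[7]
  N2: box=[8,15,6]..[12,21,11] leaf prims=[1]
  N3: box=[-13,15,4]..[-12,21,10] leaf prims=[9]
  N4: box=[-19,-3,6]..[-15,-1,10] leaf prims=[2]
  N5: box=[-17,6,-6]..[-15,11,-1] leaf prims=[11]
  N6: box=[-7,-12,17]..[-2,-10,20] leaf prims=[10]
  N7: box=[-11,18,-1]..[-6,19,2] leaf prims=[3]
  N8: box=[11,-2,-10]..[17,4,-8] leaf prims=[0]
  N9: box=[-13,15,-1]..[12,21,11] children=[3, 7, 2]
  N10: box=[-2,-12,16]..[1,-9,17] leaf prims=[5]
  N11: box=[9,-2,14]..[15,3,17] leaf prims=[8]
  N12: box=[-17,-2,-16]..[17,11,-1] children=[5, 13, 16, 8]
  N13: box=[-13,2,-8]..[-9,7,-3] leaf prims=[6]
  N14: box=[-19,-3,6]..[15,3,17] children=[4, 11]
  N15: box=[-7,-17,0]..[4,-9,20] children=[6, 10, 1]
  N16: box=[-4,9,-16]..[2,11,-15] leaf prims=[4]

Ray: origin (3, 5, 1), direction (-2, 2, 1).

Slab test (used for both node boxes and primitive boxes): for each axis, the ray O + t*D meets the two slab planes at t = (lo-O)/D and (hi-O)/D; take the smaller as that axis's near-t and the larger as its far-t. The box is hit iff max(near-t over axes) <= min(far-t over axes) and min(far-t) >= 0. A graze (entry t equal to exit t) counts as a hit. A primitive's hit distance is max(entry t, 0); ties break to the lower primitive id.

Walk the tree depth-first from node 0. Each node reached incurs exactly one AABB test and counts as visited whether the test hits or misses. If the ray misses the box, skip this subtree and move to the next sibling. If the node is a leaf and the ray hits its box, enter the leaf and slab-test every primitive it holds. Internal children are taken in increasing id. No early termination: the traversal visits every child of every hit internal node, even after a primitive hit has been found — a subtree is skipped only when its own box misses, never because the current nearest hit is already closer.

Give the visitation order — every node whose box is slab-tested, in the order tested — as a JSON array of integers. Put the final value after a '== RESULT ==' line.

Trace the traversal:
N0 x:[-7,11] y:[-11,8] z:[-17,19] -> hit [-7,8], descend [9, 12, 14, 15]
  N9 x:[-9/2,8] y:[5,8] z:[-2,10] -> hit [5,8], descend [2, 3, 7]
    N2 x:[-9/2,-5/2] y:[5,8] z:[5,10] -> miss, prune
    N3 x:[15/2,8] y:[5,8] z:[3,9] -> hit [15/2,8] leaf, test {P9@t=15/2}
    N7 x:[9/2,7] y:[13/2,7] z:[-2,1] -> miss, prune
  N12 x:[-7,10] y:[-7/2,3] z:[-17,-2] -> miss, prune
  N14 x:[-6,11] y:[-4,-1] z:[5,16] -> miss, prune
  N15 x:[-1/2,5] y:[-11,-7] z:[-1,19] -> miss, prune

Summary -> nodes [0, 9, 2, 3, 7, 12, 14, 15]; box-tests=8; leaf-entries=1; first=P9

== RESULT ==
[0, 9, 2, 3, 7, 12, 14, 15]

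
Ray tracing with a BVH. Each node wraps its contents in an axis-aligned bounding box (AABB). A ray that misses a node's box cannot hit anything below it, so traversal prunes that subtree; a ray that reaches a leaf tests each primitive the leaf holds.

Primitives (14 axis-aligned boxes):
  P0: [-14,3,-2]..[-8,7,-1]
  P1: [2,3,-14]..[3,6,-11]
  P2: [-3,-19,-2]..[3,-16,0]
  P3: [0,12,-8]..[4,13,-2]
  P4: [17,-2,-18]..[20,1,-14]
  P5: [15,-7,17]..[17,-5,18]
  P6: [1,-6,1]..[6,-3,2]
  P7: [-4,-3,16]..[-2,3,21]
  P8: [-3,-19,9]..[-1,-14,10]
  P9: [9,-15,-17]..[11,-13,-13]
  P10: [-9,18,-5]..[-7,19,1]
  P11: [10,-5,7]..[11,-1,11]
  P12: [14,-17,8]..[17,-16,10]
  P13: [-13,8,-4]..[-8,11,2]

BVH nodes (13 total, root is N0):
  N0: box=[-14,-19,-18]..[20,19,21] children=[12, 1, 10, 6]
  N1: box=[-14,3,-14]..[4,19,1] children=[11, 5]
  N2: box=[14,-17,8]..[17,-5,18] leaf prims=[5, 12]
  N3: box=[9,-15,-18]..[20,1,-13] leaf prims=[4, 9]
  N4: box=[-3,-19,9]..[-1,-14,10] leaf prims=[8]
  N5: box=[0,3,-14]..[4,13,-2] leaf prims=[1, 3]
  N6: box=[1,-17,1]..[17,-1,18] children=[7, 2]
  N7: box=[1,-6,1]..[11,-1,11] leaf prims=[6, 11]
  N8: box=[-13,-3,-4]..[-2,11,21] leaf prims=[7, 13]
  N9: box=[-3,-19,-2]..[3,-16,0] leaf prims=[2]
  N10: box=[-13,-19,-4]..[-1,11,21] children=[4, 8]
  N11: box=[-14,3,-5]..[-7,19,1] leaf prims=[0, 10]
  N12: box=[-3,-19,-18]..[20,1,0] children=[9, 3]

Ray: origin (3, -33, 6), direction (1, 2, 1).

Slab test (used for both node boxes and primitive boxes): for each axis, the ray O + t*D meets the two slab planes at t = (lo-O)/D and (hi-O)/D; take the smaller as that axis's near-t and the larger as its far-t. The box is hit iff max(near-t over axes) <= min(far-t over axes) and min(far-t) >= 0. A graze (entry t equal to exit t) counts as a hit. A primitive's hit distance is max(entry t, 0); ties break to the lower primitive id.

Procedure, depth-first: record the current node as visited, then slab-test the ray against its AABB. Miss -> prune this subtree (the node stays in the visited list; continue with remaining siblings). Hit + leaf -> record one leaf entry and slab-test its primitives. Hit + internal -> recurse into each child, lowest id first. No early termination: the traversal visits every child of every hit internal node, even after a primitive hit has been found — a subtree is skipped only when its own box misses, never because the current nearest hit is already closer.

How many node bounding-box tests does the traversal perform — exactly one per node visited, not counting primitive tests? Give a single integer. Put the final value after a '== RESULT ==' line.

Walk:
N0 x:[-17,17] y:[7,26] z:[-24,15] -> hit [7,15], descend [1, 6, 10, 12]
  N1 x:[-17,1] y:[18,26] z:[-20,-5] -> miss, prune
  N6 x:[-2,14] y:[8,16] z:[-5,12] -> hit [8,12], descend [2, 7]
    N2 x:[11,14] y:[8,14] z:[2,12] -> hit [11,12] leaf, test {P5(miss), P12(miss)}
    N7 x:[-2,8] y:[27/2,16] z:[-5,5] -> miss, prune
  N10 x:[-16,-4] y:[7,22] z:[-10,15] -> miss, prune
  N12 x:[-6,17] y:[7,17] z:[-24,-6] -> miss, prune

order=[0, 1, 6, 2, 7, 10, 12]  |boxes|=7  |leaves|=1  hit=miss

== RESULT ==
7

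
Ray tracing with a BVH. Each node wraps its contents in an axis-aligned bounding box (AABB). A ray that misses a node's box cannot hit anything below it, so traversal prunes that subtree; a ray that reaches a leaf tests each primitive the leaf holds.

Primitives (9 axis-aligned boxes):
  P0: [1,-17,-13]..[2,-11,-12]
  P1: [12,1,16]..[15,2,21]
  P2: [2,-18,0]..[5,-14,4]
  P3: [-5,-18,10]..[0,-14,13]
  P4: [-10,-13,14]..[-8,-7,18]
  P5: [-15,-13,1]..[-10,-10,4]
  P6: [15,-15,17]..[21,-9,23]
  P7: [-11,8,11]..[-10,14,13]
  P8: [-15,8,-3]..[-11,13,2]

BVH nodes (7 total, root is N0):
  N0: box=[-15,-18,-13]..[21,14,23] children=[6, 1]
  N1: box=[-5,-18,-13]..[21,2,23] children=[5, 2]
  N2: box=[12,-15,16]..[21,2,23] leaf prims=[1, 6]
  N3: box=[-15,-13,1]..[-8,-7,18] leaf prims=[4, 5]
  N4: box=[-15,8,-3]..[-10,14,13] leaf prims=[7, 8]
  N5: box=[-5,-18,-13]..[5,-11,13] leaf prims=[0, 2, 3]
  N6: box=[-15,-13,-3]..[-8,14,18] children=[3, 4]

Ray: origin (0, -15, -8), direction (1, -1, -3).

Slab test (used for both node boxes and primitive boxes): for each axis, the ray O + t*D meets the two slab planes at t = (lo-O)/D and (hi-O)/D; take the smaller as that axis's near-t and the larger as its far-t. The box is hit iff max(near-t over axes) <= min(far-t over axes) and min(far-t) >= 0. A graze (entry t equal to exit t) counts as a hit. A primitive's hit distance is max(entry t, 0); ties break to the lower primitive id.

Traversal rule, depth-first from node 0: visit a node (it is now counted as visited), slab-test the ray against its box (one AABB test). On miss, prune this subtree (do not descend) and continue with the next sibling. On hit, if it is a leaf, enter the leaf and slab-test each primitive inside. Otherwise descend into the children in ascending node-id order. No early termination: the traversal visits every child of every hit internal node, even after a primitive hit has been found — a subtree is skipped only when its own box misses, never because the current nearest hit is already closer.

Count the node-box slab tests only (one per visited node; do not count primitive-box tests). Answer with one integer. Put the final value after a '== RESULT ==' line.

Trace the traversal:
N0 x:[-15,21] y:[-29,3] z:[-31/3,5/3] -> hit [-31/3,5/3], descend [1, 6]
  N1 x:[-5,21] y:[-17,3] z:[-31/3,5/3] -> hit [-5,5/3], descend [2, 5]
    N2 x:[12,21] y:[-17,0] z:[-31/3,-8] -> miss, prune
    N5 x:[-5,5] y:[-4,3] z:[-7,5/3] -> hit [-4,5/3] leaf, test {P0@t=4/3, P2(miss), P3(miss)}
  N6 x:[-15,-8] y:[-29,-2] z:[-26/3,-5/3] -> miss, prune

Summary -> nodes [0, 1, 2, 5, 6]; box-tests=5; leaf-entries=1; first=P0

== RESULT ==
5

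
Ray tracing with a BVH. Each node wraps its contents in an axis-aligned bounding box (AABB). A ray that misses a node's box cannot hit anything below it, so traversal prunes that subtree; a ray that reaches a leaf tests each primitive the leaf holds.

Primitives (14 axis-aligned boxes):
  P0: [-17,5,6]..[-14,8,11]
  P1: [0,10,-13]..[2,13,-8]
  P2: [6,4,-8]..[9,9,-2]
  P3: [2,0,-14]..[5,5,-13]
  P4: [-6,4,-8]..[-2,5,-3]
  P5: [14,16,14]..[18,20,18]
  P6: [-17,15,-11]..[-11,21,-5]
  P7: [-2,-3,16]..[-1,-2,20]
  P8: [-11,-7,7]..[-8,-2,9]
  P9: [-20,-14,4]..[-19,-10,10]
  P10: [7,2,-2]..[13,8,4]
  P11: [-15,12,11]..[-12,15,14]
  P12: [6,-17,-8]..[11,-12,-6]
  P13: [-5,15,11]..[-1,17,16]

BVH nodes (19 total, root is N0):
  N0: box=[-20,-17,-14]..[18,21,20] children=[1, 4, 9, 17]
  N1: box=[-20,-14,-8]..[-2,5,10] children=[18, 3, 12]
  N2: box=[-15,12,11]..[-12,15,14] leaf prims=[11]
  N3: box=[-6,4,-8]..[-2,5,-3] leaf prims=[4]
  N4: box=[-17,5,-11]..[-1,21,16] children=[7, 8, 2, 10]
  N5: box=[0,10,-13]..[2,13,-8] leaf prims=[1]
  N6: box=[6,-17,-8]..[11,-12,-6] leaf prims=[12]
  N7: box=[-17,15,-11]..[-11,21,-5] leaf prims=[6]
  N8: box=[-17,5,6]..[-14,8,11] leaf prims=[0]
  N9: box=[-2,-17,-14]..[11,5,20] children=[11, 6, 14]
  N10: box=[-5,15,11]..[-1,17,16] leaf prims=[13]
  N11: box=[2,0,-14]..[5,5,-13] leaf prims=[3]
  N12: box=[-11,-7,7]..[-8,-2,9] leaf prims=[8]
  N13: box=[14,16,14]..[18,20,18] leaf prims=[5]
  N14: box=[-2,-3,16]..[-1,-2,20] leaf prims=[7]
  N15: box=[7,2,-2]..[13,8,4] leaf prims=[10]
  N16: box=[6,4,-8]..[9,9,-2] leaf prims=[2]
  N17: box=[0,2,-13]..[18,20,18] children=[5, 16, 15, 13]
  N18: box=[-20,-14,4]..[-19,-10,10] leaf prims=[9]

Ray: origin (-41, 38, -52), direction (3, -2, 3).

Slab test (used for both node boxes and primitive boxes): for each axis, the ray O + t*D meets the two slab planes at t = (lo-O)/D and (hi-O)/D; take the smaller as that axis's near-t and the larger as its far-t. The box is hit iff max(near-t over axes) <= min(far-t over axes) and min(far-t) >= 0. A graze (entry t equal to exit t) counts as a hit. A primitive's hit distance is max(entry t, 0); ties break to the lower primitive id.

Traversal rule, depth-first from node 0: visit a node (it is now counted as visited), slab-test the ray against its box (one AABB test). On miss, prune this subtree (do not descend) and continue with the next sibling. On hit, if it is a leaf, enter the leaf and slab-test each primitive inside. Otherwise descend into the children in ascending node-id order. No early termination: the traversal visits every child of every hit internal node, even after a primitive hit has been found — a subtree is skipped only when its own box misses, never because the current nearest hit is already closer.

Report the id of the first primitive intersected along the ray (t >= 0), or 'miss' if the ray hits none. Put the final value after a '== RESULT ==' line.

Traverse from the root:
N0 x:[7,59/3] y:[17/2,55/2] z:[38/3,24] -> hit [38/3,59/3], descend [1, 4, 9, 17]
  N1 x:[7,13] y:[33/2,26] z:[44/3,62/3] -> miss, prune
  N4 x:[8,40/3] y:[17/2,33/2] z:[41/3,68/3] -> miss, prune
  N9 x:[13,52/3] y:[33/2,55/2] z:[38/3,24] -> hit [33/2,52/3], descend [6, 11, 14]
    N6 x:[47/3,52/3] y:[25,55/2] z:[44/3,46/3] -> miss, prune
    N11 x:[43/3,46/3] y:[33/2,19] z:[38/3,13] -> miss, prune
    N14 x:[13,40/3] y:[20,41/2] z:[68/3,24] -> miss, prune
  N17 x:[41/3,59/3] y:[9,18] z:[13,70/3] -> hit [41/3,18], descend [5, 13, 15, 16]
    N5 x:[41/3,43/3] y:[25/2,14] z:[13,44/3] -> hit [41/3,14] leaf, test {P1@t=41/3}
    N13 x:[55/3,59/3] y:[9,11] z:[22,70/3] -> miss, prune
    N15 x:[16,18] y:[15,18] z:[50/3,56/3] -> hit [50/3,18] leaf, test {P10@t=50/3}
    N16 x:[47/3,50/3] y:[29/2,17] z:[44/3,50/3] -> hit [47/3,50/3] leaf, test {P2@t=47/3}

Summary -> nodes [0, 1, 4, 9, 6, 11, 14, 17, 5, 13, 15, 16]; box-tests=12; leaf-entries=3; first=P1

== RESULT ==
1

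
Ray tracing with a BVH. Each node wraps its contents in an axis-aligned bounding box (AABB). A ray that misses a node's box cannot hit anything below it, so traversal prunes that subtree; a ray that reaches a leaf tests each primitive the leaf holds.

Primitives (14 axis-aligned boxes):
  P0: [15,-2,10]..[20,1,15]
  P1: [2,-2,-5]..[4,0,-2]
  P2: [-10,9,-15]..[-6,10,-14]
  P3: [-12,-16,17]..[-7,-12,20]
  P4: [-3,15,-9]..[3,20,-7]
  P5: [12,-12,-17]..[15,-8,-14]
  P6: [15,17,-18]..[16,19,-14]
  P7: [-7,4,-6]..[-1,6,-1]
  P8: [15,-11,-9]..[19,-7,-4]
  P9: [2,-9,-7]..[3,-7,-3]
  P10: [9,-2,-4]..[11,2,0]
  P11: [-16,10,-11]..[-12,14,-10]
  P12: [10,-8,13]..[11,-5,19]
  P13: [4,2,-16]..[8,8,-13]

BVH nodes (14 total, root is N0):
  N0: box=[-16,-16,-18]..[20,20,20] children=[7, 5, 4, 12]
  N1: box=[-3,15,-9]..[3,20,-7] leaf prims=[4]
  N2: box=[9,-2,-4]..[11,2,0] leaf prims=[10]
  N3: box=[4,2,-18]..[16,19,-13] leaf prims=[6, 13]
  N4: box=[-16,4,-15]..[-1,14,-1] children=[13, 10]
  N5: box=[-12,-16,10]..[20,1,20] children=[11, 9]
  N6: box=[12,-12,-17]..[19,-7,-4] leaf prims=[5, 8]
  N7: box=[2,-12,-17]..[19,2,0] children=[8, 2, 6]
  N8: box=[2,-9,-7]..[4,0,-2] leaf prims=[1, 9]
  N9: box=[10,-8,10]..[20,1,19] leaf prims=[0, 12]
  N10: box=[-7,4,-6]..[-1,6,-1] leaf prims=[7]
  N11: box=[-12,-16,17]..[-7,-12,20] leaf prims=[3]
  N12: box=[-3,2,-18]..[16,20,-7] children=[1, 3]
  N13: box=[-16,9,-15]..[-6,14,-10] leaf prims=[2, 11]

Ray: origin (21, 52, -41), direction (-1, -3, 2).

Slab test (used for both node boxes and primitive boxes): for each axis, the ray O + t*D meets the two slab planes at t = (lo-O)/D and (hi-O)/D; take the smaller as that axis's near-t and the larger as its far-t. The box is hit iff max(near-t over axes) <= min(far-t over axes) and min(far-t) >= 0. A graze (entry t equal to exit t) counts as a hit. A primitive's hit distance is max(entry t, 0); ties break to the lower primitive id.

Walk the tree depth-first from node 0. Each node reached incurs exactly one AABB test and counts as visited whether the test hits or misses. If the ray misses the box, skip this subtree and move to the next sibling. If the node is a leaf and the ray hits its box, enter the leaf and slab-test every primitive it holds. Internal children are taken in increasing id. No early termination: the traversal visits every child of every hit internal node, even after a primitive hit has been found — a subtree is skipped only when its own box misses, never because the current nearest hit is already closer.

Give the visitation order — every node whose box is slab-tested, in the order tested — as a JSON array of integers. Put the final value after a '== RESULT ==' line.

Walk:
N0 x:[1,37] y:[32/3,68/3] z:[23/2,61/2] -> hit [23/2,68/3], descend [4, 5, 7, 12]
  N4 x:[22,37] y:[38/3,16] z:[13,20] -> miss, prune
  N5 x:[1,33] y:[17,68/3] z:[51/2,61/2] -> miss, prune
  N7 x:[2,19] y:[50/3,64/3] z:[12,41/2] -> hit [50/3,19], descend [2, 6, 8]
    N2 x:[10,12] y:[50/3,18] z:[37/2,41/2] -> miss, prune
    N6 x:[2,9] y:[59/3,64/3] z:[12,37/2] -> miss, prune
    N8 x:[17,19] y:[52/3,61/3] z:[17,39/2] -> hit [52/3,19] leaf, test {P1@t=18, P9(miss)}
  N12 x:[5,24] y:[32/3,50/3] z:[23/2,17] -> hit [23/2,50/3], descend [1, 3]
    N1 x:[18,24] y:[32/3,37/3] z:[16,17] -> miss, prune
    N3 x:[5,17] y:[11,50/3] z:[23/2,14] -> hit [23/2,14] leaf, test {P6(miss), P13(miss)}

10 AABB tests over nodes [0, 4, 5, 7, 2, 6, 8, 12, 1, 3]; 2 leaves entered; closest P1.

== RESULT ==
[0, 4, 5, 7, 2, 6, 8, 12, 1, 3]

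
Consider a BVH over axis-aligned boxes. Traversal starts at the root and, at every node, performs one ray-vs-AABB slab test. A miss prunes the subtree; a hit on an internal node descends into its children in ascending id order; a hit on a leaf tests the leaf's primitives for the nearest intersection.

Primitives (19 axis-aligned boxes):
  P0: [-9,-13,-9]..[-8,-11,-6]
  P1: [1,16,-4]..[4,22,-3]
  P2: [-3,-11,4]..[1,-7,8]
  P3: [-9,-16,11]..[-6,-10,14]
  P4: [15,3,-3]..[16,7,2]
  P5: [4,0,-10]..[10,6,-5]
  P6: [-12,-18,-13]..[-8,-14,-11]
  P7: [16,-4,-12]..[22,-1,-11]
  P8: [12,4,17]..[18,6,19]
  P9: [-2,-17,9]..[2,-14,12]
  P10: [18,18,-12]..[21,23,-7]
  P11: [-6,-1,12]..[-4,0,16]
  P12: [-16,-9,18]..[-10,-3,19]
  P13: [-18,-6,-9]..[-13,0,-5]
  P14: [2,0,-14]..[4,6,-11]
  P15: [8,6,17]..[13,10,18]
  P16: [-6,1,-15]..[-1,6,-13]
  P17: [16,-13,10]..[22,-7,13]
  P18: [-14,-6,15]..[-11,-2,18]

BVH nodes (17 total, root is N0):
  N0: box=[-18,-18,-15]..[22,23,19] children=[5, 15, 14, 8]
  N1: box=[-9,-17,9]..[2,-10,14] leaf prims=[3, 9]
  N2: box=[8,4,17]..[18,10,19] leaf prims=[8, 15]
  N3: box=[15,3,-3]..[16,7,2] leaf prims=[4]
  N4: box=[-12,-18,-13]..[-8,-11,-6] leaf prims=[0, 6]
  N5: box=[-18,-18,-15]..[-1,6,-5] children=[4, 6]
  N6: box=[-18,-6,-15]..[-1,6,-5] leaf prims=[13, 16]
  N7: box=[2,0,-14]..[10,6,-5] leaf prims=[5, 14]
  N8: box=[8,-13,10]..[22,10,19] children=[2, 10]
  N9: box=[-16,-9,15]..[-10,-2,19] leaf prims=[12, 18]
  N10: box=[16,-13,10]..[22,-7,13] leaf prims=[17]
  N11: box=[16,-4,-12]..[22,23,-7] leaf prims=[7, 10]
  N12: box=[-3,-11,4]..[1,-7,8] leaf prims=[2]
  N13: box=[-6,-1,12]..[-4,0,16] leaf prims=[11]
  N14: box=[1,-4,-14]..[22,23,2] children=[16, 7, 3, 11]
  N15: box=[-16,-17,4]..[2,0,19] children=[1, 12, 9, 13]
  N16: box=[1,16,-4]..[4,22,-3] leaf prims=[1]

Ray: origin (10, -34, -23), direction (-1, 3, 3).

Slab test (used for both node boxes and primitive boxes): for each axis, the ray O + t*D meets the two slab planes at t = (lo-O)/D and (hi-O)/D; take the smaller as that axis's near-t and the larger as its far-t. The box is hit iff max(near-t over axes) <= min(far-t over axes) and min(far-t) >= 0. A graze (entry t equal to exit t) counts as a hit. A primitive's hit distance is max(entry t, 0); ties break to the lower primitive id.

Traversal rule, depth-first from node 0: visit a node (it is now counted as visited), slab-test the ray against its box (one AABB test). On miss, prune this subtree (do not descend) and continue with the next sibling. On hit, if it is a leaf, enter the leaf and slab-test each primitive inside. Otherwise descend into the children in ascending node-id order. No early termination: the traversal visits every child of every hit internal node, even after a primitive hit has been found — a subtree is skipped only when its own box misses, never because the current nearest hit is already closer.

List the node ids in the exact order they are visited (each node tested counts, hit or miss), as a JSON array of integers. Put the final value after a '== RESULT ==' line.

Walk:
N0 x:[-12,28] y:[16/3,19] z:[8/3,14] -> hit [16/3,14], descend [5, 8, 14, 15]
  N5 x:[11,28] y:[16/3,40/3] z:[8/3,6] -> miss, prune
  N8 x:[-12,2] y:[7,44/3] z:[11,14] -> miss, prune
  N14 x:[-12,9] y:[10,19] z:[3,25/3] -> miss, prune
  N15 x:[8,26] y:[17/3,34/3] z:[9,14] -> hit [9,34/3], descend [1, 9, 12, 13]
    N1 x:[8,19] y:[17/3,8] z:[32/3,37/3] -> miss, prune
    N9 x:[20,26] y:[25/3,32/3] z:[38/3,14] -> miss, prune
    N12 x:[9,13] y:[23/3,9] z:[9,31/3] -> hit [9,9] leaf, test {P2@t=9}
    N13 x:[14,16] y:[11,34/3] z:[35/3,13] -> miss, prune

Summary -> nodes [0, 5, 8, 14, 15, 1, 9, 12, 13]; box-tests=9; leaf-entries=1; first=P2

== RESULT ==
[0, 5, 8, 14, 15, 1, 9, 12, 13]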